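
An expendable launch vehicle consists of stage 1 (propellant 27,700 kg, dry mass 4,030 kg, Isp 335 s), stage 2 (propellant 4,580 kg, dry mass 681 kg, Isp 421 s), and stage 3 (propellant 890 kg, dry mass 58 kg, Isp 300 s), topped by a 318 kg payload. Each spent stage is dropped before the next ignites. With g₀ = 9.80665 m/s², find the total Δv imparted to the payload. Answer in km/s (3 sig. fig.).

Ignition mass of stage 1 = 27,700+4,030 + 4,580+681 + 890+58 + 318 = 38,257 kg.
Stage 1: m₀ = 38,257 kg, m_f = 38,257 − 27,700 = 10,557 kg; Δv = 335×9.80665×ln(3.624) = 3285.2×1.2875 ≈ 4230 m/s.
Stage 2: m₀ = 6,527 kg, m_f = 6,527 − 4,580 = 1,947 kg; Δv = 421×9.80665×ln(3.352) = 4128.6×1.2097 ≈ 4994 m/s.
Stage 3: m₀ = 1,266 kg, m_f = 1,266 − 890 = 376 kg; Δv = 300×9.80665×ln(3.367) = 2942.0×1.2140 ≈ 3572 m/s.
Total Δv = 4230 + 4994 + 3572 = 12796 m/s.

Δv ≈ 12.8 km/s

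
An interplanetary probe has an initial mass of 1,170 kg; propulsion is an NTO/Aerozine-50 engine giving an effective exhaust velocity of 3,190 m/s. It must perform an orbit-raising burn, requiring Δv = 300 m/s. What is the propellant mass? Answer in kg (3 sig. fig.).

m₀/m_f = exp(Δv / v_e) = exp(300 / 3190.0) = exp(0.0940) = 1.0986.
m_f = 1,170 / 1.0986 = 1,064.99 kg, so propellant = m₀ − m_f = 1,170 − 1,064.99 = 105.01 kg.

propellant mass ≈ 105 kg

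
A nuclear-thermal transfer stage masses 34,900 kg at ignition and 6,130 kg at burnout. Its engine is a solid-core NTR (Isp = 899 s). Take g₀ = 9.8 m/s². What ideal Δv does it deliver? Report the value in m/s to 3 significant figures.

Δv ≈ 15300 m/s

v_e = Isp · g₀ = 899 × 9.8 = 8810.2 m/s.
Δv = v_e · ln(m₀/m_f) = 8810.2 × ln(5.693) = 8810.2 × 1.7393 ≈ 15323.5 m/s.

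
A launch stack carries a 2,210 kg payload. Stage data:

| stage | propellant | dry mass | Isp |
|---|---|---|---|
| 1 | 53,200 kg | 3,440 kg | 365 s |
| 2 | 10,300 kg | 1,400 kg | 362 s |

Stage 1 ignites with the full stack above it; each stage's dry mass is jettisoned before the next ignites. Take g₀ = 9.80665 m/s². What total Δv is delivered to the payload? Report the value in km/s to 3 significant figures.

Δv ≈ 9.81 km/s

Ignition mass of stage 1 = 53,200+3,440 + 10,300+1,400 + 2,210 = 70,550 kg.
Stage 1: m₀ = 70,550 kg, m_f = 70,550 − 53,200 = 17,350 kg; Δv = 365×9.80665×ln(4.066) = 3579.4×1.4027 ≈ 5021 m/s.
Stage 2: m₀ = 13,910 kg, m_f = 13,910 − 10,300 = 3,610 kg; Δv = 362×9.80665×ln(3.853) = 3550.0×1.3489 ≈ 4789 m/s.
Total Δv = 5021 + 4789 = 9810 m/s.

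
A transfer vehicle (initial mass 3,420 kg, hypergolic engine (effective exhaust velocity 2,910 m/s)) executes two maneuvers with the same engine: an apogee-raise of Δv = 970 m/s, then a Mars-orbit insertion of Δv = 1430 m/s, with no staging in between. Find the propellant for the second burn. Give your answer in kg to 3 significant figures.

After the first burn: m = 3420 × exp(−970/2910.0) = 3420 × 0.71653 = 2,450.53 kg.
After the second burn: m = 2,450.53 × exp(−1430/2910.0) = 2,450.53 × 0.61176 = 1,499.14 kg.
Second-burn propellant = 2,450.53 − 1,499.14 = 951.39 kg.

propellant for the second burn ≈ 951 kg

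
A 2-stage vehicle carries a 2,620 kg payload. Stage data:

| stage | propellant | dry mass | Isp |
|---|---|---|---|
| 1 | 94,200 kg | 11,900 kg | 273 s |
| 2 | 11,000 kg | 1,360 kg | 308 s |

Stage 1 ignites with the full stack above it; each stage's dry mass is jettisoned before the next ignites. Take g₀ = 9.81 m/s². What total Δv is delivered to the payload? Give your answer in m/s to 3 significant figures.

Ignition mass of stage 1 = 94,200+11,900 + 11,000+1,360 + 2,620 = 121,080 kg.
Stage 1: m₀ = 121,080 kg, m_f = 121,080 − 94,200 = 26,880 kg; Δv = 273×9.81×ln(4.504) = 2678.1×1.5051 ≈ 4031 m/s.
Stage 2: m₀ = 14,980 kg, m_f = 14,980 − 11,000 = 3,980 kg; Δv = 308×9.81×ln(3.764) = 3021.5×1.3254 ≈ 4005 m/s.
Total Δv = 4031 + 4005 = 8036 m/s.

Δv ≈ 8040 m/s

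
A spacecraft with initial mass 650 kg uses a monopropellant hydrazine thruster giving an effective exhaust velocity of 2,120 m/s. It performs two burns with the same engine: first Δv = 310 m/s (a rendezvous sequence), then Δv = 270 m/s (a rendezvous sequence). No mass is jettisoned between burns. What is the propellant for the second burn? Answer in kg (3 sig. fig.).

propellant for the second burn ≈ 67.2 kg

After the first burn: m = 650 × exp(−310/2120.0) = 650 × 0.86396 = 561.574 kg.
After the second burn: m = 561.574 × exp(−270/2120.0) = 561.574 × 0.88042 = 494.421 kg.
Second-burn propellant = 561.574 − 494.421 = 67.153 kg.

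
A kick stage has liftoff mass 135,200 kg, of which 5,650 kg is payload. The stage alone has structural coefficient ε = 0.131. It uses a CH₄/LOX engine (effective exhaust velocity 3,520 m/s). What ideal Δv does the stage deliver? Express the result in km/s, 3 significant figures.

Stage wet mass = m₀ − payload = 135,200 − 5,650 = 129,550 kg.
Stage dry mass = ε × stage wet mass = 0.131 × 129,550 = 16,971.1 kg.
Burnout mass m_f = stage dry + payload = 16,971.1 + 5,650 = 22,621.1 kg.
Using Δv = v_e ln(m₀/m_f): Δv = v_e · ln(135,200/22,621.1) = 3520.0 × ln(5.977) = 3520.0 × 1.7879 ≈ 6293 m/s.

Δv ≈ 6.29 km/s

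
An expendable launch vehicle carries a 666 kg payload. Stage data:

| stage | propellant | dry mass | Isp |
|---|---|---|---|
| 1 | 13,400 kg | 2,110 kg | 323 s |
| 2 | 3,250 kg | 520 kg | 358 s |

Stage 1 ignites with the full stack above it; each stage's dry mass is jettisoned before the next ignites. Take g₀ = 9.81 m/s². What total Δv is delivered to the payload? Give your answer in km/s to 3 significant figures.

Ignition mass of stage 1 = 13,400+2,110 + 3,250+520 + 666 = 19,946 kg.
Stage 1: m₀ = 19,946 kg, m_f = 19,946 − 13,400 = 6,546 kg; Δv = 323×9.81×ln(3.047) = 3168.6×1.1142 ≈ 3530 m/s.
Stage 2: m₀ = 4,436 kg, m_f = 4,436 − 3,250 = 1,186 kg; Δv = 358×9.81×ln(3.74) = 3512.0×1.3192 ≈ 4633 m/s.
Total Δv = 3530 + 4633 = 8163 m/s.

Δv ≈ 8.16 km/s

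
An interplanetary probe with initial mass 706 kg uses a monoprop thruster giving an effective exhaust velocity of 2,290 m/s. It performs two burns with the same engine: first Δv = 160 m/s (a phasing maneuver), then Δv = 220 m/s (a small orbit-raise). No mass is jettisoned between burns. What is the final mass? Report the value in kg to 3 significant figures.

After the first burn: m = 706 × exp(−160/2290.0) = 706 × 0.93252 = 658.359 kg.
After the second burn: m = 658.359 × exp(−220/2290.0) = 658.359 × 0.90840 = 598.053 kg.

final mass ≈ 598 kg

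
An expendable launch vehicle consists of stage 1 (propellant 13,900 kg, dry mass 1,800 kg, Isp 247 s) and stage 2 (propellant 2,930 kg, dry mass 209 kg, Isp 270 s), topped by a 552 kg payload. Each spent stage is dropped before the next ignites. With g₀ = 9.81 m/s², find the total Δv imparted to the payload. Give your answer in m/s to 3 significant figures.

Ignition mass of stage 1 = 13,900+1,800 + 2,930+209 + 552 = 19,391 kg.
Stage 1: m₀ = 19,391 kg, m_f = 19,391 − 13,900 = 5,491 kg; Δv = 247×9.81×ln(3.531) = 2423.1×1.2617 ≈ 3057 m/s.
Stage 2: m₀ = 3,691 kg, m_f = 3,691 − 2,930 = 761 kg; Δv = 270×9.81×ln(4.85) = 2648.7×1.5790 ≈ 4182 m/s.
Total Δv = 3057 + 4182 = 7239 m/s.

Δv ≈ 7240 m/s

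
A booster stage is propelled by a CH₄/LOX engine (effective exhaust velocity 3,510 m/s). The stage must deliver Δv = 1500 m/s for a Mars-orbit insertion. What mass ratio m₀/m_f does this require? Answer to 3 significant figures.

Rocket equation: m₀/m_f = exp(Δv / v_e) = exp(1500 / 3510.0) = exp(0.4274) = 1.5332.

mass ratio ≈ 1.53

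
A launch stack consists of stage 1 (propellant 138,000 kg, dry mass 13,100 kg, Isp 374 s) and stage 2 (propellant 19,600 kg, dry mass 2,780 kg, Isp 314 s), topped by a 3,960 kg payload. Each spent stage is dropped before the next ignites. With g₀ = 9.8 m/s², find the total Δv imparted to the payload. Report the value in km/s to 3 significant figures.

Δv ≈ 9.71 km/s

Ignition mass of stage 1 = 138,000+13,100 + 19,600+2,780 + 3,960 = 177,440 kg.
Stage 1: m₀ = 177,440 kg, m_f = 177,440 − 138,000 = 39,440 kg; Δv = 374×9.8×ln(4.499) = 3665.2×1.5039 ≈ 5512 m/s.
Stage 2: m₀ = 26,340 kg, m_f = 26,340 − 19,600 = 6,740 kg; Δv = 314×9.8×ln(3.908) = 3077.2×1.3630 ≈ 4194 m/s.
Total Δv = 5512 + 4194 = 9706 m/s.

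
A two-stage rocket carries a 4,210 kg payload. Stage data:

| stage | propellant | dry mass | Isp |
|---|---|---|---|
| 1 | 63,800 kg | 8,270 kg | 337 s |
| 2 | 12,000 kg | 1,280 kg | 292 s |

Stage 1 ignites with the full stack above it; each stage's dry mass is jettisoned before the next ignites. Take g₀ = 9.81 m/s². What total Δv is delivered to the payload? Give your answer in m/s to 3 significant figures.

Δv ≈ 7440 m/s

Ignition mass of stage 1 = 63,800+8,270 + 12,000+1,280 + 4,210 = 89,560 kg.
Stage 1: m₀ = 89,560 kg, m_f = 89,560 − 63,800 = 25,760 kg; Δv = 337×9.81×ln(3.477) = 3306.0×1.2461 ≈ 4120 m/s.
Stage 2: m₀ = 17,490 kg, m_f = 17,490 − 12,000 = 5,490 kg; Δv = 292×9.81×ln(3.186) = 2864.5×1.1587 ≈ 3319 m/s.
Total Δv = 4120 + 3319 = 7439 m/s.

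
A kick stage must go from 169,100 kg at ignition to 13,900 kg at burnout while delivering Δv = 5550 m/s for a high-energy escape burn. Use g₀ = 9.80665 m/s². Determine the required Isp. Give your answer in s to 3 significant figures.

Isp ≈ 227 s

ln(m₀/m_f) = ln(169100/13900) = ln(12.17) = 2.4986.
v_e = Δv / ln(m₀/m_f) = 5550 / 2.4986 = 2221.2 m/s.
Isp = v_e / g₀ = 2221.2 / 9.80665 = 226.5 s.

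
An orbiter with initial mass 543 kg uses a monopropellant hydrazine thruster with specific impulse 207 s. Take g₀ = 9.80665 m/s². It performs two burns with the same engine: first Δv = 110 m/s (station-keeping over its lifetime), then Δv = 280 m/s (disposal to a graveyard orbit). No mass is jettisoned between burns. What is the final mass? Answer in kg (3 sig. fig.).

v_e = Isp · g₀ = 207 × 9.80665 = 2030.0 m/s.
After the first burn: m = 543 × exp(−110/2030.0) = 543 × 0.94725 = 514.357 kg.
After the second burn: m = 514.357 × exp(−280/2030.0) = 514.357 × 0.87116 = 448.087 kg.

final mass ≈ 448 kg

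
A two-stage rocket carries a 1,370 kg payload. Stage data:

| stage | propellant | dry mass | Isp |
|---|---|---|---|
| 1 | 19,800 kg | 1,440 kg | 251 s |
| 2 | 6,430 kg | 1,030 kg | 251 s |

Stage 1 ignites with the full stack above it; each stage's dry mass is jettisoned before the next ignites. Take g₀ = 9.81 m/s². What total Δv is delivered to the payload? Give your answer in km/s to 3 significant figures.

Ignition mass of stage 1 = 19,800+1,440 + 6,430+1,030 + 1,370 = 30,070 kg.
Stage 1: m₀ = 30,070 kg, m_f = 30,070 − 19,800 = 10,270 kg; Δv = 251×9.81×ln(2.928) = 2462.3×1.0743 ≈ 2645 m/s.
Stage 2: m₀ = 8,830 kg, m_f = 8,830 − 6,430 = 2,400 kg; Δv = 251×9.81×ln(3.679) = 2462.3×1.3027 ≈ 3208 m/s.
Total Δv = 2645 + 3208 = 5853 m/s.

Δv ≈ 5.85 km/s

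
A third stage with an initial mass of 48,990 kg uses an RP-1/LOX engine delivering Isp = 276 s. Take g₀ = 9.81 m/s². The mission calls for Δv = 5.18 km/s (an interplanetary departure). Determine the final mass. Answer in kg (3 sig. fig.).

final mass ≈ 7230 kg

v_e = Isp · g₀ = 276 × 9.81 = 2707.6 m/s.
By the Tsiolkovsky rocket equation, m₀/m_f = exp(Δv / v_e) = exp(5180 / 2707.6) = exp(1.9132) = 6.7745.
m_f = m₀ / 6.7745 = 48,990 / 6.7745 = 7,231.53 kg.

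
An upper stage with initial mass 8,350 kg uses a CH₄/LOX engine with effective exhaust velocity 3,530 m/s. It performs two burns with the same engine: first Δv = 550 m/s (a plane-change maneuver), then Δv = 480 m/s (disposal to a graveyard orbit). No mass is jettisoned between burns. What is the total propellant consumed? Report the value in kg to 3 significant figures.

total propellant consumed ≈ 2110 kg

After the first burn: m = 8350 × exp(−550/3530.0) = 8350 × 0.85572 = 7,145.26 kg.
After the second burn: m = 7,145.26 × exp(−480/3530.0) = 7,145.26 × 0.87286 = 6,236.81 kg.
Total propellant = m₀ − m_final = 8350 − 6,236.81 = 2,113.19 kg.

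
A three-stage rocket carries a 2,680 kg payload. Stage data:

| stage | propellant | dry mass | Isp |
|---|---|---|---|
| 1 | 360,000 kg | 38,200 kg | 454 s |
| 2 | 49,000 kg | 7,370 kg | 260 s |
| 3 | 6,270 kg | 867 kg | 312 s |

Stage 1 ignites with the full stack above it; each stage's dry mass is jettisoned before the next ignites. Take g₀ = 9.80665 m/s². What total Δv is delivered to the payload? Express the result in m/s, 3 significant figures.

Ignition mass of stage 1 = 360,000+38,200 + 49,000+7,370 + 6,270+867 + 2,680 = 464,387 kg.
Stage 1: m₀ = 464,387 kg, m_f = 464,387 − 360,000 = 104,387 kg; Δv = 454×9.80665×ln(4.449) = 4452.2×1.4926 ≈ 6645 m/s.
Stage 2: m₀ = 66,187 kg, m_f = 66,187 − 49,000 = 17,187 kg; Δv = 260×9.80665×ln(3.851) = 2549.7×1.3483 ≈ 3438 m/s.
Stage 3: m₀ = 9,817 kg, m_f = 9,817 − 6,270 = 3,547 kg; Δv = 312×9.80665×ln(2.768) = 3059.7×1.0180 ≈ 3115 m/s.
Total Δv = 6645 + 3438 + 3115 = 13198 m/s.

Δv ≈ 13200 m/s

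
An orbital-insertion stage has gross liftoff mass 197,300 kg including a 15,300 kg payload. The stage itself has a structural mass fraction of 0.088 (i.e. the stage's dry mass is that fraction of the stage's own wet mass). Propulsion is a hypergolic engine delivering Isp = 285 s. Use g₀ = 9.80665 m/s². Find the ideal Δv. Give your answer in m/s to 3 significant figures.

Stage wet mass = m₀ − payload = 197,300 − 15,300 = 182,000 kg.
Stage dry mass = ε × stage wet mass = 0.088 × 182,000 = 16,016 kg.
Burnout mass m_f = stage dry + payload = 16,016 + 15,300 = 31,316 kg.
v_e = Isp · g₀ = 285 × 9.80665 = 2794.9 m/s.
Δv = v_e · ln(197,300/31,316) = 2794.9 × ln(6.3) = 2794.9 × 1.8406 ≈ 5144 m/s.

Δv ≈ 5140 m/s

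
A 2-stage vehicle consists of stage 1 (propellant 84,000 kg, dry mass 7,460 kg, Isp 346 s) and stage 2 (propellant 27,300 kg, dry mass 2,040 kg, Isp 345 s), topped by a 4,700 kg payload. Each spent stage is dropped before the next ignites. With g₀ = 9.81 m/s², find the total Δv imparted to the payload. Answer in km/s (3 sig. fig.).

Ignition mass of stage 1 = 84,000+7,460 + 27,300+2,040 + 4,700 = 125,500 kg.
Stage 1: m₀ = 125,500 kg, m_f = 125,500 − 84,000 = 41,500 kg; Δv = 346×9.81×ln(3.024) = 3394.3×1.1066 ≈ 3756 m/s.
Stage 2: m₀ = 34,040 kg, m_f = 34,040 − 27,300 = 6,740 kg; Δv = 345×9.81×ln(5.05) = 3384.5×1.6195 ≈ 5481 m/s.
Total Δv = 3756 + 5481 = 9237 m/s.

Δv ≈ 9.24 km/s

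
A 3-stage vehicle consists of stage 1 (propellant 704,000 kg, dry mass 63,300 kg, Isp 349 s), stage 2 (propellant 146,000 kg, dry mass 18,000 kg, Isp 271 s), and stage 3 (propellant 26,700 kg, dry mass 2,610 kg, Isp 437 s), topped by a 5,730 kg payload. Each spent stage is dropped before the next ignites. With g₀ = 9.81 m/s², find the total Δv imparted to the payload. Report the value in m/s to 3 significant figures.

Ignition mass of stage 1 = 704,000+63,300 + 146,000+18,000 + 26,700+2,610 + 5,730 = 966,340 kg.
Stage 1: m₀ = 966,340 kg, m_f = 966,340 − 704,000 = 262,340 kg; Δv = 349×9.81×ln(3.684) = 3423.7×1.3039 ≈ 4464 m/s.
Stage 2: m₀ = 199,040 kg, m_f = 199,040 − 146,000 = 53,040 kg; Δv = 271×9.81×ln(3.753) = 2658.5×1.3225 ≈ 3516 m/s.
Stage 3: m₀ = 35,040 kg, m_f = 35,040 − 26,700 = 8,340 kg; Δv = 437×9.81×ln(4.201) = 4287.0×1.4354 ≈ 6154 m/s.
Total Δv = 4464 + 3516 + 6154 = 14134 m/s.

Δv ≈ 14100 m/s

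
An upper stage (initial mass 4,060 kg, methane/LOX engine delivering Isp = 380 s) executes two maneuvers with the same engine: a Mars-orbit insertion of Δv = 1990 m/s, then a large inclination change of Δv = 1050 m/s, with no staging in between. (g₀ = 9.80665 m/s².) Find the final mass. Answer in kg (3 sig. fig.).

final mass ≈ 1800 kg

v_e = Isp · g₀ = 380 × 9.80665 = 3726.5 m/s.
After the first burn: m = 4060 × exp(−1990/3726.5) = 4060 × 0.58625 = 2,380.18 kg.
After the second burn: m = 2,380.18 × exp(−1050/3726.5) = 2,380.18 × 0.75445 = 1,795.73 kg.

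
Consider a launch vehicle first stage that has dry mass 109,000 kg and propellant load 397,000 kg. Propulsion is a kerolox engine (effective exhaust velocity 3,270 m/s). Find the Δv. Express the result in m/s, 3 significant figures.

m₀ = m_dry + m_prop = 109,000 + 397,000 = 506,000 kg.
Rocket equation: Δv = v_e · ln(m₀/m_f) = 3270.0 × ln(4.642) = 3270.0 × 1.5352 ≈ 5020.1 m/s.

Δv ≈ 5020 m/s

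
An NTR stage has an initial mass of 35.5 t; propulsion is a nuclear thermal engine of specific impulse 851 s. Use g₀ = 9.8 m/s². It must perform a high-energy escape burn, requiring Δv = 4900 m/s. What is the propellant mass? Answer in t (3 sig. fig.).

propellant mass ≈ 15.8 t

v_e = Isp · g₀ = 851 × 9.8 = 8339.8 m/s.
From the ideal rocket equation, m₀/m_f = exp(Δv / v_e) = exp(4900 / 8339.8) = exp(0.5875) = 1.7996.
m_f = 35.5 / 1.7996 = 19.7266 t, so propellant = m₀ − m_f = 35.5 − 19.7266 = 15.7734 t.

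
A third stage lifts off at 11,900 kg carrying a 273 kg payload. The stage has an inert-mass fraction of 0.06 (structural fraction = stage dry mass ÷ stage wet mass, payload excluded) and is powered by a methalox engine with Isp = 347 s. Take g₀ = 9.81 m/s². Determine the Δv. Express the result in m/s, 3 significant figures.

Stage wet mass = m₀ − payload = 11,900 − 273 = 11,627 kg.
Stage dry mass = ε × stage wet mass = 0.06 × 11,627 = 697.62 kg.
Burnout mass m_f = stage dry + payload = 697.62 + 273 = 970.62 kg.
v_e = Isp · g₀ = 347 × 9.81 = 3404.1 m/s.
Δv = v_e · ln(11,900/970.62) = 3404.1 × ln(12.26) = 3404.1 × 2.5064 ≈ 8532 m/s.

Δv ≈ 8530 m/s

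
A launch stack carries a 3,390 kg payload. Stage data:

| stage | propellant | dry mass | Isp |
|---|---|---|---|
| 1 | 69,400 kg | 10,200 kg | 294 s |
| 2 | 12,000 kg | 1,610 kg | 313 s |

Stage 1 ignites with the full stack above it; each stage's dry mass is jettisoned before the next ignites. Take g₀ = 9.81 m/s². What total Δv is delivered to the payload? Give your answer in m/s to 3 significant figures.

Δv ≈ 7410 m/s

Ignition mass of stage 1 = 69,400+10,200 + 12,000+1,610 + 3,390 = 96,600 kg.
Stage 1: m₀ = 96,600 kg, m_f = 96,600 − 69,400 = 27,200 kg; Δv = 294×9.81×ln(3.551) = 2884.1×1.2674 ≈ 3655 m/s.
Stage 2: m₀ = 17,000 kg, m_f = 17,000 − 12,000 = 5,000 kg; Δv = 313×9.81×ln(3.4) = 3070.5×1.2238 ≈ 3758 m/s.
Total Δv = 3655 + 3758 = 7413 m/s.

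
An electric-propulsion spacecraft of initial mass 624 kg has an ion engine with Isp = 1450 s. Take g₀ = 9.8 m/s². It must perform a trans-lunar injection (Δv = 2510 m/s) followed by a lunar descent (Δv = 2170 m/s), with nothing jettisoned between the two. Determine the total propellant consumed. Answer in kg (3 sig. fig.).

total propellant consumed ≈ 175 kg

v_e = Isp · g₀ = 1450 × 9.8 = 14210.0 m/s.
After the first burn: m = 624 × exp(−2510/14210.0) = 624 × 0.83808 = 522.962 kg.
After the second burn: m = 522.962 × exp(−2170/14210.0) = 522.962 × 0.85838 = 448.9 kg.
Total propellant = m₀ − m_final = 624 − 448.9 = 175.1 kg.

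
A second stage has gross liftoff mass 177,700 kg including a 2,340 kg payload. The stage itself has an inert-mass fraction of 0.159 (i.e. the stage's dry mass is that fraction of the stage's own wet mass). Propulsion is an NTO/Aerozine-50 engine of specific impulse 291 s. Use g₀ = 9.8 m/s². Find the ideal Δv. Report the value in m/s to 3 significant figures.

Δv ≈ 5050 m/s

Stage wet mass = m₀ − payload = 177,700 − 2,340 = 175,360 kg.
Stage dry mass = ε × stage wet mass = 0.159 × 175,360 = 27,882.2 kg.
Burnout mass m_f = stage dry + payload = 27,882.2 + 2,340 = 30,222.2 kg.
v_e = Isp · g₀ = 291 × 9.8 = 2851.8 m/s.
From the ideal rocket equation, Δv = v_e · ln(177,700/30,222.2) = 2851.8 × ln(5.88) = 2851.8 × 1.7715 ≈ 5052 m/s.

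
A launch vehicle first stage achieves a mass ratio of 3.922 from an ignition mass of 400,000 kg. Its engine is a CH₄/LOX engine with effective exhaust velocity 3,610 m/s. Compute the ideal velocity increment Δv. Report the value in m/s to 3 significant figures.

Δv = v_e · ln(3.922) = 3610.0 × 1.3666 ≈ 4933.4 m/s.

Δv ≈ 4930 m/s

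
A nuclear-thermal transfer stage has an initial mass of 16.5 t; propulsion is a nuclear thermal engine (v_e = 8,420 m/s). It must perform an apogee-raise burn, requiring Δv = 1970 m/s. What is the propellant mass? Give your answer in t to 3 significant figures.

From the ideal rocket equation, m₀/m_f = exp(Δv / v_e) = exp(1970 / 8420.0) = exp(0.2340) = 1.2636.
m_f = 16.5 / 1.2636 = 13.0579 t, so propellant = m₀ − m_f = 16.5 − 13.0579 = 3.4421 t.

propellant mass ≈ 3.44 t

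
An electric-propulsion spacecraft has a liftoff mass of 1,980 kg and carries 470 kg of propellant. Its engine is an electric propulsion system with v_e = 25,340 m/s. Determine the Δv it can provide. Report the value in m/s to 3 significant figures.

m_f = m₀ − m_prop = 1,980 − 470 = 1,510 kg.
Δv = v_e · ln(m₀/m_f) = 25340.0 × ln(1.311) = 25340.0 × 0.2710 ≈ 6866.8 m/s.

Δv ≈ 6870 m/s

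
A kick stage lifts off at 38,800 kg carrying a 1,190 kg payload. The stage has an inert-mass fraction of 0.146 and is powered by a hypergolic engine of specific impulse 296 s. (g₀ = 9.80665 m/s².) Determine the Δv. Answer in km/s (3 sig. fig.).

Δv ≈ 5.11 km/s

Stage wet mass = m₀ − payload = 38,800 − 1,190 = 37,610 kg.
Stage dry mass = ε × stage wet mass = 0.146 × 37,610 = 5,491.06 kg.
Burnout mass m_f = stage dry + payload = 5,491.06 + 1,190 = 6,681.06 kg.
v_e = Isp · g₀ = 296 × 9.80665 = 2902.8 m/s.
Rocket equation: Δv = v_e · ln(38,800/6,681.06) = 2902.8 × ln(5.807) = 2902.8 × 1.7591 ≈ 5106 m/s.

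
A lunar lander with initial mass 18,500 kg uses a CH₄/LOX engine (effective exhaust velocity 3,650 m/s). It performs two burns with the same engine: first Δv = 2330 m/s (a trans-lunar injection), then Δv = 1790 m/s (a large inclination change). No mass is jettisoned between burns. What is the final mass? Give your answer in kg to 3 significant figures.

final mass ≈ 5980 kg

After the first burn: m = 18500 × exp(−2330/3650.0) = 18500 × 0.52816 = 9,770.96 kg.
After the second burn: m = 9,770.96 × exp(−1790/3650.0) = 9,770.96 × 0.61237 = 5,983.44 kg.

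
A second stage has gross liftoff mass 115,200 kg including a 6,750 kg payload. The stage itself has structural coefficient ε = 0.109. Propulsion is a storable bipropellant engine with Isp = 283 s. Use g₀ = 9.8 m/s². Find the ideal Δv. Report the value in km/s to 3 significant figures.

Stage wet mass = m₀ − payload = 115,200 − 6,750 = 108,450 kg.
Stage dry mass = ε × stage wet mass = 0.109 × 108,450 = 11,821.1 kg.
Burnout mass m_f = stage dry + payload = 11,821.1 + 6,750 = 18,571.1 kg.
v_e = Isp · g₀ = 283 × 9.8 = 2773.4 m/s.
Δv = v_e · ln(115,200/18,571.1) = 2773.4 × ln(6.203) = 2773.4 × 1.8251 ≈ 5062 m/s.

Δv ≈ 5.06 km/s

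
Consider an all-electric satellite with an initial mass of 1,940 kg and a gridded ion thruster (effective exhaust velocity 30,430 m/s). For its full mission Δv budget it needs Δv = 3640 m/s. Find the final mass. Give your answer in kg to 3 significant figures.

final mass ≈ 1720 kg

Rocket equation: m₀/m_f = exp(Δv / v_e) = exp(3640 / 30430.0) = exp(0.1196) = 1.1271.
m_f = m₀ / 1.1271 = 1,940 / 1.1271 = 1,721.23 kg.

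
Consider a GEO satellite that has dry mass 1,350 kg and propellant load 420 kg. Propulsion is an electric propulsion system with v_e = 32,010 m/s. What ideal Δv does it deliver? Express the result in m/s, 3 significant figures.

m₀ = m_dry + m_prop = 1,350 + 420 = 1,770 kg.
Δv = v_e · ln(m₀/m_f) = 32010.0 × ln(1.311) = 32010.0 × 0.2709 ≈ 8670.7 m/s.

Δv ≈ 8670 m/s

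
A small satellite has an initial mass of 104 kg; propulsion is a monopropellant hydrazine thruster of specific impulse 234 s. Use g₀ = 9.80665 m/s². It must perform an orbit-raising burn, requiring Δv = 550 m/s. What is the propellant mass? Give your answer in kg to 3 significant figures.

v_e = Isp · g₀ = 234 × 9.80665 = 2294.8 m/s.
Rocket equation: m₀/m_f = exp(Δv / v_e) = exp(550 / 2294.8) = exp(0.2397) = 1.2708.
m_f = 104 / 1.2708 = 81.8382 kg, so propellant = m₀ − m_f = 104 − 81.8382 = 22.1618 kg.

propellant mass ≈ 22.2 kg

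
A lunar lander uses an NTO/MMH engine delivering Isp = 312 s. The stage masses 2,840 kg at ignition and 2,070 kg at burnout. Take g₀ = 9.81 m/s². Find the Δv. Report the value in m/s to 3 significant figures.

v_e = Isp · g₀ = 312 × 9.81 = 3060.7 m/s.
Δv = v_e · ln(m₀/m_f) = 3060.7 × ln(1.372) = 3060.7 × 0.3163 ≈ 968.0 m/s.

Δv ≈ 968 m/s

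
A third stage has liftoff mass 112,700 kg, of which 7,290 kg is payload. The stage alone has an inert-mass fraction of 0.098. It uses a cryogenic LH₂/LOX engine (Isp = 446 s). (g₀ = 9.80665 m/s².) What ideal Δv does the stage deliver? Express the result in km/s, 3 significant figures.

Δv ≈ 8.12 km/s

Stage wet mass = m₀ − payload = 112,700 − 7,290 = 105,410 kg.
Stage dry mass = ε × stage wet mass = 0.098 × 105,410 = 10,330.2 kg.
Burnout mass m_f = stage dry + payload = 10,330.2 + 7,290 = 17,620.2 kg.
v_e = Isp · g₀ = 446 × 9.80665 = 4373.8 m/s.
Using Δv = v_e ln(m₀/m_f): Δv = v_e · ln(112,700/17,620.2) = 4373.8 × ln(6.396) = 4373.8 × 1.8557 ≈ 8116 m/s.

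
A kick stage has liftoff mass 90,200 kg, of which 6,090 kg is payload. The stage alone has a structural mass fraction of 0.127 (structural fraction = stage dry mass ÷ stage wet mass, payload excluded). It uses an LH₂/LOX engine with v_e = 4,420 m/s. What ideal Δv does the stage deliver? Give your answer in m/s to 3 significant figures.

Stage wet mass = m₀ − payload = 90,200 − 6,090 = 84,110 kg.
Stage dry mass = ε × stage wet mass = 0.127 × 84,110 = 10,682 kg.
Burnout mass m_f = stage dry + payload = 10,682 + 6,090 = 16,772 kg.
By the Tsiolkovsky rocket equation, Δv = v_e · ln(90,200/16,772) = 4420.0 × ln(5.378) = 4420.0 × 1.6823 ≈ 7436 m/s.

Δv ≈ 7440 m/s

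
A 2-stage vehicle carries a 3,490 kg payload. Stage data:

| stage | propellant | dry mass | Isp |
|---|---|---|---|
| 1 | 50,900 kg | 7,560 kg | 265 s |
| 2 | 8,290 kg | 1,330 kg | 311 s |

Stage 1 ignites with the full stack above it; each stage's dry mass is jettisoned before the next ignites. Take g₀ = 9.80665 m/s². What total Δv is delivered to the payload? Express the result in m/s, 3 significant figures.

Δv ≈ 6280 m/s

Ignition mass of stage 1 = 50,900+7,560 + 8,290+1,330 + 3,490 = 71,570 kg.
Stage 1: m₀ = 71,570 kg, m_f = 71,570 − 50,900 = 20,670 kg; Δv = 265×9.80665×ln(3.463) = 2598.8×1.2420 ≈ 3228 m/s.
Stage 2: m₀ = 13,110 kg, m_f = 13,110 − 8,290 = 4,820 kg; Δv = 311×9.80665×ln(2.72) = 3049.9×1.0006 ≈ 3052 m/s.
Total Δv = 3228 + 3052 = 6280 m/s.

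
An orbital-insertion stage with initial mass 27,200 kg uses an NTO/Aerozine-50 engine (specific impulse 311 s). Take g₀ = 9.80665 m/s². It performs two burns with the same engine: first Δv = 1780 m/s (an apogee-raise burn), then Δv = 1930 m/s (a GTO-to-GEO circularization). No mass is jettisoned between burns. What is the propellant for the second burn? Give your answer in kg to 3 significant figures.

v_e = Isp · g₀ = 311 × 9.80665 = 3049.9 m/s.
After the first burn: m = 27200 × exp(−1780/3049.9) = 27200 × 0.55787 = 15,174.1 kg.
After the second burn: m = 15,174.1 × exp(−1930/3049.9) = 15,174.1 × 0.53110 = 8,058.96 kg.
Second-burn propellant = 15,174.1 − 8,058.96 = 7,115.14 kg.

propellant for the second burn ≈ 7120 kg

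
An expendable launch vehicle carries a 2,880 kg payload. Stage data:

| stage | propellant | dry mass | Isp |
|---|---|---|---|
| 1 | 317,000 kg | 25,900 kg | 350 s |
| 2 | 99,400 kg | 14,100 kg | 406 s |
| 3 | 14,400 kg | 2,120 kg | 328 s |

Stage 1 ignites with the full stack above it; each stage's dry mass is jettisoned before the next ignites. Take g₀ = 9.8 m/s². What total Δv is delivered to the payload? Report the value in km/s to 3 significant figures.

Ignition mass of stage 1 = 317,000+25,900 + 99,400+14,100 + 14,400+2,120 + 2,880 = 475,800 kg.
Stage 1: m₀ = 475,800 kg, m_f = 475,800 − 317,000 = 158,800 kg; Δv = 350×9.8×ln(2.996) = 3430.0×1.0974 ≈ 3764 m/s.
Stage 2: m₀ = 132,900 kg, m_f = 132,900 − 99,400 = 33,500 kg; Δv = 406×9.8×ln(3.967) = 3978.8×1.3781 ≈ 5483 m/s.
Stage 3: m₀ = 19,400 kg, m_f = 19,400 − 14,400 = 5,000 kg; Δv = 328×9.8×ln(3.88) = 3214.4×1.3558 ≈ 4358 m/s.
Total Δv = 3764 + 5483 + 4358 = 13605 m/s.

Δv ≈ 13.6 km/s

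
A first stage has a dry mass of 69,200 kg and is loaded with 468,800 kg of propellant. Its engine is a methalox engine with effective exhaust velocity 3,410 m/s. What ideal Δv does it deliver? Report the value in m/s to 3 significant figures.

Δv ≈ 6990 m/s

m₀ = m_dry + m_prop = 69,200 + 468,800 = 538,000 kg.
Δv = v_e · ln(m₀/m_f) = 3410.0 × ln(7.775) = 3410.0 × 2.0509 ≈ 6993.4 m/s.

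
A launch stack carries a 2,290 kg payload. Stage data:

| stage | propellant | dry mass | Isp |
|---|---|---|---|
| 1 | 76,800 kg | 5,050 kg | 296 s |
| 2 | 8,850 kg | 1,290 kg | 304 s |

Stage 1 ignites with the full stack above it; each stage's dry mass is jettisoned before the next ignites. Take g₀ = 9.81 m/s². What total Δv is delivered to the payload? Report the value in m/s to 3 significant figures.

Ignition mass of stage 1 = 76,800+5,050 + 8,850+1,290 + 2,290 = 94,280 kg.
Stage 1: m₀ = 94,280 kg, m_f = 94,280 − 76,800 = 17,480 kg; Δv = 296×9.81×ln(5.394) = 2903.8×1.6852 ≈ 4893 m/s.
Stage 2: m₀ = 12,430 kg, m_f = 12,430 − 8,850 = 3,580 kg; Δv = 304×9.81×ln(3.472) = 2982.2×1.2448 ≈ 3712 m/s.
Total Δv = 4893 + 3712 = 8605 m/s.

Δv ≈ 8610 m/s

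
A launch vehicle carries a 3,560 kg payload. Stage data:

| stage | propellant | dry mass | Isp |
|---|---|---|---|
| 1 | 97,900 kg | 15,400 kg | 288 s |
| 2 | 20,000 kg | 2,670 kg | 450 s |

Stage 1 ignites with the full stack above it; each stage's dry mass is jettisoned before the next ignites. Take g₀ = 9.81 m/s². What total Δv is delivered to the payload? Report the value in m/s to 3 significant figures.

Ignition mass of stage 1 = 97,900+15,400 + 20,000+2,670 + 3,560 = 139,530 kg.
Stage 1: m₀ = 139,530 kg, m_f = 139,530 − 97,900 = 41,630 kg; Δv = 288×9.81×ln(3.352) = 2825.3×1.2095 ≈ 3417 m/s.
Stage 2: m₀ = 26,230 kg, m_f = 26,230 − 20,000 = 6,230 kg; Δv = 450×9.81×ln(4.21) = 4414.5×1.4375 ≈ 6346 m/s.
Total Δv = 3417 + 6346 = 9763 m/s.

Δv ≈ 9760 m/s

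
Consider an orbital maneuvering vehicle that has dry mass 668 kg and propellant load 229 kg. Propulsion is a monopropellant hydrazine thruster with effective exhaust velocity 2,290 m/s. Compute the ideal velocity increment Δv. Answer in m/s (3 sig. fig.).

m₀ = m_dry + m_prop = 668 + 229 = 897 kg.
From the ideal rocket equation, Δv = v_e · ln(m₀/m_f) = 2290.0 × ln(1.343) = 2290.0 × 0.2948 ≈ 675.0 m/s.

Δv ≈ 675 m/s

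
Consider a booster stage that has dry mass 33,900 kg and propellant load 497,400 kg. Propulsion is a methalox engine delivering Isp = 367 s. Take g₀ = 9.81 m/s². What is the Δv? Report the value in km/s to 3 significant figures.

Δv ≈ 9.91 km/s

v_e = Isp · g₀ = 367 × 9.81 = 3600.3 m/s.
m₀ = m_dry + m_prop = 33,900 + 497,400 = 531,300 kg.
Δv = v_e · ln(m₀/m_f) = 3600.3 × ln(15.67) = 3600.3 × 2.7519 ≈ 9907.6 m/s.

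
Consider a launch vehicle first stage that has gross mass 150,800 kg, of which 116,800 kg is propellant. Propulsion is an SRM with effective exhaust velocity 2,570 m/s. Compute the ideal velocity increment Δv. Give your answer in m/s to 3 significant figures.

Δv ≈ 3830 m/s

m_f = m₀ − m_prop = 150,800 − 116,800 = 34,000 kg.
Δv = v_e · ln(m₀/m_f) = 2570.0 × ln(4.435) = 2570.0 × 1.4896 ≈ 3828.3 m/s.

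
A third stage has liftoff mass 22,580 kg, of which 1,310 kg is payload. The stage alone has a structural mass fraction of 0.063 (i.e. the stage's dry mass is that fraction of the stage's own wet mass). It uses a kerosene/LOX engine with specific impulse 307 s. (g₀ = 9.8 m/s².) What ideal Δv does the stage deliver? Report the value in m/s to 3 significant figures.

Δv ≈ 6450 m/s

Stage wet mass = m₀ − payload = 22,580 − 1,310 = 21,270 kg.
Stage dry mass = ε × stage wet mass = 0.063 × 21,270 = 1,340.01 kg.
Burnout mass m_f = stage dry + payload = 1,340.01 + 1,310 = 2,650.01 kg.
v_e = Isp · g₀ = 307 × 9.8 = 3008.6 m/s.
Rocket equation: Δv = v_e · ln(22,580/2,650.01) = 3008.6 × ln(8.521) = 3008.6 × 2.1425 ≈ 6446 m/s.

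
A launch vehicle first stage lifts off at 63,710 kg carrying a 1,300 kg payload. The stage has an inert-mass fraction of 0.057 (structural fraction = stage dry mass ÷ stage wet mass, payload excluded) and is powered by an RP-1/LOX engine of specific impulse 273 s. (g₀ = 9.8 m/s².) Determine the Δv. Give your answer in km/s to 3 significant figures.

Δv ≈ 6.89 km/s

Stage wet mass = m₀ − payload = 63,710 − 1,300 = 62,410 kg.
Stage dry mass = ε × stage wet mass = 0.057 × 62,410 = 3,557.37 kg.
Burnout mass m_f = stage dry + payload = 3,557.37 + 1,300 = 4,857.37 kg.
v_e = Isp · g₀ = 273 × 9.8 = 2675.4 m/s.
Δv = v_e · ln(63,710/4,857.37) = 2675.4 × ln(13.12) = 2675.4 × 2.5738 ≈ 6886 m/s.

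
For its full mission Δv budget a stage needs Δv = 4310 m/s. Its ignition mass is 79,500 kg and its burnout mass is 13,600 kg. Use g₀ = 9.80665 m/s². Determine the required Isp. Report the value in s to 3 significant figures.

Isp ≈ 249 s

ln(m₀/m_f) = ln(79500/13600) = ln(5.846) = 1.7657.
Using Δv = v_e ln(m₀/m_f): v_e = Δv / ln(m₀/m_f) = 4310 / 1.7657 = 2441.0 m/s.
Isp = v_e / g₀ = 2441.0 / 9.80665 = 248.9 s.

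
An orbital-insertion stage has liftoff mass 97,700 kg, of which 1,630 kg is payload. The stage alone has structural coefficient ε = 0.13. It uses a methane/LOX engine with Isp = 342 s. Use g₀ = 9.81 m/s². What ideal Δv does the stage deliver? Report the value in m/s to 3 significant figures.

Δv ≈ 6490 m/s

Stage wet mass = m₀ − payload = 97,700 − 1,630 = 96,070 kg.
Stage dry mass = ε × stage wet mass = 0.13 × 96,070 = 12,489.1 kg.
Burnout mass m_f = stage dry + payload = 12,489.1 + 1,630 = 14,119.1 kg.
v_e = Isp · g₀ = 342 × 9.81 = 3355.0 m/s.
Δv = v_e · ln(97,700/14,119.1) = 3355.0 × ln(6.92) = 3355.0 × 1.9344 ≈ 6490 m/s.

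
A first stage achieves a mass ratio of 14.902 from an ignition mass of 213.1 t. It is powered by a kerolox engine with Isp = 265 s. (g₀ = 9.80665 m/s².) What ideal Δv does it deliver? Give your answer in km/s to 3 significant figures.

Δv ≈ 7.02 km/s

v_e = Isp · g₀ = 265 × 9.80665 = 2598.8 m/s.
Δv = v_e · ln(14.902) = 2598.8 × 2.7015 ≈ 7020.5 m/s.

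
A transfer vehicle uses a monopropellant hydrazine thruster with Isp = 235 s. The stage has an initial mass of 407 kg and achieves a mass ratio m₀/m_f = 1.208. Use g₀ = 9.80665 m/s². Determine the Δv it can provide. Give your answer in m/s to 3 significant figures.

Δv ≈ 435 m/s

v_e = Isp · g₀ = 235 × 9.80665 = 2304.6 m/s.
Δv = v_e · ln(1.208) = 2304.6 × 0.1890 ≈ 435.5 m/s.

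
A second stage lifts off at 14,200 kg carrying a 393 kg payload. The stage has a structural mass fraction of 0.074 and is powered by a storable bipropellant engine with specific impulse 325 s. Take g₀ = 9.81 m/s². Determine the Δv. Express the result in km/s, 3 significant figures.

Stage wet mass = m₀ − payload = 14,200 − 393 = 13,807 kg.
Stage dry mass = ε × stage wet mass = 0.074 × 13,807 = 1,021.72 kg.
Burnout mass m_f = stage dry + payload = 1,021.72 + 393 = 1,414.72 kg.
v_e = Isp · g₀ = 325 × 9.81 = 3188.2 m/s.
Δv = v_e · ln(14,200/1,414.72) = 3188.2 × ln(10.04) = 3188.2 × 2.3063 ≈ 7353 m/s.

Δv ≈ 7.35 km/s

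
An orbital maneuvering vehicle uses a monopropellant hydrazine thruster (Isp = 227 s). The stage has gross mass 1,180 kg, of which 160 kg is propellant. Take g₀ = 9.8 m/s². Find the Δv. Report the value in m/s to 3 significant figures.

v_e = Isp · g₀ = 227 × 9.8 = 2224.6 m/s.
m_f = m₀ − m_prop = 1,180 − 160 = 1,020 kg.
Δv = v_e · ln(m₀/m_f) = 2224.6 × ln(1.157) = 2224.6 × 0.1457 ≈ 324.2 m/s.

Δv ≈ 324 m/s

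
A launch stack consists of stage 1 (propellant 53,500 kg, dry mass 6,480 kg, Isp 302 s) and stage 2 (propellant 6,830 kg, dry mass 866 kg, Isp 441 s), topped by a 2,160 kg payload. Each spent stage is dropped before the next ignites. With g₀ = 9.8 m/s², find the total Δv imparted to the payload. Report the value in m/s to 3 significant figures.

Ignition mass of stage 1 = 53,500+6,480 + 6,830+866 + 2,160 = 69,836 kg.
Stage 1: m₀ = 69,836 kg, m_f = 69,836 − 53,500 = 16,336 kg; Δv = 302×9.8×ln(4.275) = 2959.6×1.4528 ≈ 4300 m/s.
Stage 2: m₀ = 9,856 kg, m_f = 9,856 − 6,830 = 3,026 kg; Δv = 441×9.8×ln(3.257) = 4321.8×1.1808 ≈ 5103 m/s.
Total Δv = 4300 + 5103 = 9403 m/s.

Δv ≈ 9400 m/s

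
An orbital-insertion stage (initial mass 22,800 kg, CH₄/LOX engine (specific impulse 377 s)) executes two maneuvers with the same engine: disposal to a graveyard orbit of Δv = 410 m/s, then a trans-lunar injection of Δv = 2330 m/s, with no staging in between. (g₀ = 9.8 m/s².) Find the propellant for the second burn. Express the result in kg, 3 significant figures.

propellant for the second burn ≈ 9540 kg

v_e = Isp · g₀ = 377 × 9.8 = 3694.6 m/s.
After the first burn: m = 22800 × exp(−410/3694.6) = 22800 × 0.89496 = 20,405.1 kg.
After the second burn: m = 20,405.1 × exp(−2330/3694.6) = 20,405.1 × 0.53225 = 10,860.6 kg.
Second-burn propellant = 20,405.1 − 10,860.6 = 9,544.5 kg.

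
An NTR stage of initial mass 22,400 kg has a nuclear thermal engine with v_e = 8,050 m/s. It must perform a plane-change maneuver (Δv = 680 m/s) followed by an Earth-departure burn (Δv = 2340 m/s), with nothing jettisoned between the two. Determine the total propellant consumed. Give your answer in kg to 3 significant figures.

After the first burn: m = 22400 × exp(−680/8050.0) = 22400 × 0.91900 = 20,585.6 kg.
After the second burn: m = 20,585.6 × exp(−2340/8050.0) = 20,585.6 × 0.74775 = 15,392.9 kg.
Total propellant = m₀ − m_final = 22400 − 15,392.9 = 7,007.1 kg.

total propellant consumed ≈ 7010 kg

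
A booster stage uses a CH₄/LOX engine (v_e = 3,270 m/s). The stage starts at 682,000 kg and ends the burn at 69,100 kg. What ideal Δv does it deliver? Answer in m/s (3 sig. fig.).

Δv ≈ 7490 m/s

Using Δv = v_e ln(m₀/m_f): Δv = v_e · ln(m₀/m_f) = 3270.0 × ln(9.87) = 3270.0 × 2.2895 ≈ 7486.6 m/s.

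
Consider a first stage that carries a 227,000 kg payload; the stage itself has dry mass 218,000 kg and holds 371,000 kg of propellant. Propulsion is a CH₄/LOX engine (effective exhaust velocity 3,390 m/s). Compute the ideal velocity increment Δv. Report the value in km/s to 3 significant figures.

Δv ≈ 2.06 km/s

m₀ = payload + dry + propellant = 227,000 + 218,000 + 371,000 = 816,000 kg.
m_f = payload + dry = 227,000 + 218,000 = 445,000 kg.
By the Tsiolkovsky rocket equation, Δv = v_e · ln(m₀/m_f) = 3390.0 × ln(1.834) = 3390.0 × 0.6063 ≈ 2055.5 m/s.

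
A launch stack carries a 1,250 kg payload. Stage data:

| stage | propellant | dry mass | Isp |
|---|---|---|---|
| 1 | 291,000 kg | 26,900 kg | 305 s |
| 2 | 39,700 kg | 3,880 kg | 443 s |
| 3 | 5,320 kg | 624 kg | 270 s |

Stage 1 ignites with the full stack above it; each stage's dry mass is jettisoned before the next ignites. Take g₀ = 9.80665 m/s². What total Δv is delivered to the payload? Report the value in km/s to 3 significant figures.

Δv ≈ 14.8 km/s

Ignition mass of stage 1 = 291,000+26,900 + 39,700+3,880 + 5,320+624 + 1,250 = 368,674 kg.
Stage 1: m₀ = 368,674 kg, m_f = 368,674 − 291,000 = 77,674 kg; Δv = 305×9.80665×ln(4.746) = 2991.0×1.5574 ≈ 4658 m/s.
Stage 2: m₀ = 50,774 kg, m_f = 50,774 − 39,700 = 11,074 kg; Δv = 443×9.80665×ln(4.585) = 4344.3×1.5228 ≈ 6616 m/s.
Stage 3: m₀ = 7,194 kg, m_f = 7,194 − 5,320 = 1,874 kg; Δv = 270×9.80665×ln(3.839) = 2647.8×1.3452 ≈ 3562 m/s.
Total Δv = 4658 + 6616 + 3562 = 14836 m/s.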